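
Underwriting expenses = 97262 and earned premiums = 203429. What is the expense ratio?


Expense ratio = expenses / premiums
= 97262 / 203429
= 0.4781


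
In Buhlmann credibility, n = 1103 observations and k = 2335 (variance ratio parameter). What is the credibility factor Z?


Z = n / (n + k)
= 1103 / (1103 + 2335)
= 1103 / 3438
= 0.3208


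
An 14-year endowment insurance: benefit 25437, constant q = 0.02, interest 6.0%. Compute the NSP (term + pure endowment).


Term component = 4239.4795
Pure endowment = 14_p_x * v^14 * benefit = 0.753642 * 0.442301 * 25437 = 8479.082
NSP = 12718.5615


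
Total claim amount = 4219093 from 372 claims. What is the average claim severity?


severity = total / number
= 4219093 / 372
= 11341.6478


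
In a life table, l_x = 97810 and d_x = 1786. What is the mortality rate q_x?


q_x = d_x / l_x
= 1786 / 97810
= 0.0183


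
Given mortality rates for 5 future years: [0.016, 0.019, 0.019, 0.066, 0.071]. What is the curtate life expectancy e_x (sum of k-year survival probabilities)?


e_x = sum_{k=1}^{n} k_p_x
k_p_x values:
  1_p_x = 0.984
  2_p_x = 0.965304
  3_p_x = 0.946963
  4_p_x = 0.884464
  5_p_x = 0.821667
e_x = 4.6024


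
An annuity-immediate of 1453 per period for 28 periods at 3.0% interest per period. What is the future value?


FV = PMT * ((1+i)^n - 1) / i
= 1453 * ((1.03)^28 - 1) / 0.03
= 1453 * (2.287928 - 1) / 0.03
= 62378.6304


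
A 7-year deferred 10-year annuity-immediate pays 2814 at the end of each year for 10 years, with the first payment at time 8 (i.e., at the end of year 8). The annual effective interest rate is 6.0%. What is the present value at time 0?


PV at time 7 of the 10-year annuity-immediate:
a_n = 2814 * (1-(1+0.06)^(-10))/0.06 = 20711.285
Discount back 7 years to time 0:
PV = 20711.285 * (1+0.06)^(-7)
= 20711.285 * 0.665057
= 13774.1874


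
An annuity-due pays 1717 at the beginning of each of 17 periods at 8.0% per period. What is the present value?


PV_due = PMT * (1-(1+i)^(-n))/i * (1+i)
PV_immediate = 15661.8526
PV_due = 15661.8526 * 1.08
= 16914.8008


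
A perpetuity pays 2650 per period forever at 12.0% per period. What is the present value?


PV = PMT / i
= 2650 / 0.12
= 22083.3333


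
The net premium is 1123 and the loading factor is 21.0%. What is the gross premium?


Gross = net * (1 + loading)
= 1123 * (1 + 0.21)
= 1123 * 1.21
= 1358.83


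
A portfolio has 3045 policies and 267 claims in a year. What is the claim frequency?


frequency = claims / policies
= 267 / 3045
= 0.0877


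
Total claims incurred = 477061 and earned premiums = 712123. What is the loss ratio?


Loss ratio = claims / premiums
= 477061 / 712123
= 0.6699


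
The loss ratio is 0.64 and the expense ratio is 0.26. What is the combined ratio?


Combined ratio = loss ratio + expense ratio
= 0.64 + 0.26
= 0.9


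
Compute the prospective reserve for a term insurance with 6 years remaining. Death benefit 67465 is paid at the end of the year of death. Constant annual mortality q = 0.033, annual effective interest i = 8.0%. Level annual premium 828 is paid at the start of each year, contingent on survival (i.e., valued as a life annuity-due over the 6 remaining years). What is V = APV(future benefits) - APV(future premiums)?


v = 1/(1+i) = 0.925926
APV(future benefits) per unit = sum_{k=0}^{5} k_p_x * q * v^(k+1) = 0.141565
APV(future benefits) = 67465 * 0.141565 = 9550.6655
Life annuity-due factor ä_{x:6} = sum_{k=0}^{5} k_p_x * v^k = 4.633028
APV(future premiums) = 828 * 4.633028 = 3836.1472
V = 9550.6655 - 3836.1472
= 5714.5183


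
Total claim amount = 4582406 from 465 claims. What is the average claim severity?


severity = total / number
= 4582406 / 465
= 9854.6366


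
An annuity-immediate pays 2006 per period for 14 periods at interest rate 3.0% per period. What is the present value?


PV = PMT * (1 - (1+i)^(-n)) / i
= 2006 * (1 - (1+0.03)^(-14)) / 0.03
= 2006 * (1 - 0.661118) / 0.03
= 2006 * 11.296073
= 22659.9227


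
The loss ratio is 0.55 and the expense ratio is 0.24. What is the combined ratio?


Combined ratio = loss ratio + expense ratio
= 0.55 + 0.24
= 0.79


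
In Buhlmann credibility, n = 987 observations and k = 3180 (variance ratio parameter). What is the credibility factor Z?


Z = n / (n + k)
= 987 / (987 + 3180)
= 987 / 4167
= 0.2369


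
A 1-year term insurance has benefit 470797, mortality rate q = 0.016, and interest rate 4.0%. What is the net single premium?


NSP = benefit * q * v
v = 1/(1+i) = 0.961538
NSP = 470797 * 0.016 * 0.961538
= 7243.0308


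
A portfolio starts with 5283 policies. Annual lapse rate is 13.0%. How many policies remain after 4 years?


remaining = initial * (1 - lapse)^years
= 5283 * (1 - 0.13)^4
= 5283 * 0.572898
= 3026.6181


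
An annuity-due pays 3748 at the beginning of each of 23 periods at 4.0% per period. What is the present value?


PV_due = PMT * (1-(1+i)^(-n))/i * (1+i)
PV_immediate = 55683.4426
PV_due = 55683.4426 * 1.04
= 57910.7803


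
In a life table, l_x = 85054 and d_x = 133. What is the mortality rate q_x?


q_x = d_x / l_x
= 133 / 85054
= 0.0016


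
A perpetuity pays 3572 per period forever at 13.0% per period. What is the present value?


PV = PMT / i
= 3572 / 0.13
= 27476.9231


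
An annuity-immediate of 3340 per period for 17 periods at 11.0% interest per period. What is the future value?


FV = PMT * ((1+i)^n - 1) / i
= 3340 * ((1.11)^17 - 1) / 0.11
= 3340 * (5.895093 - 1) / 0.11
= 148632.815


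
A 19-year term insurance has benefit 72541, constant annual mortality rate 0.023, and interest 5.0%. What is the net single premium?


NSP = benefit * sum_{k=0}^{n-1} k_p_x * q * v^(k+1)
With constant q=0.023, v=0.952381
Sum = 0.234937
NSP = 72541 * 0.234937
= 17042.5412


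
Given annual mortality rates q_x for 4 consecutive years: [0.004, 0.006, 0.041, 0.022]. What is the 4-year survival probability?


p_k = 1 - q_k for each year
Survival = product of (1 - q_k)
= 0.996 * 0.994 * 0.959 * 0.978
= 0.9285


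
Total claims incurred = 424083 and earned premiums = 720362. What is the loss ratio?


Loss ratio = claims / premiums
= 424083 / 720362
= 0.5887


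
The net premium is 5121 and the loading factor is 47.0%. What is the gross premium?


Gross = net * (1 + loading)
= 5121 * (1 + 0.47)
= 5121 * 1.47
= 7527.87


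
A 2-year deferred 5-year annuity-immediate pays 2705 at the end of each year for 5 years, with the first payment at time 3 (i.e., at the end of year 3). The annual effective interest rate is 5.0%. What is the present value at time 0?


PV at time 2 of the 5-year annuity-immediate:
a_n = 2705 * (1-(1+0.05)^(-5))/0.05 = 11711.2344
Discount back 2 years to time 0:
PV = 11711.2344 * (1+0.05)^(-2)
= 11711.2344 * 0.907029
= 10622.4348


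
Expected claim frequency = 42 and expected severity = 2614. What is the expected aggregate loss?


E[S] = E[N] * E[X]
= 42 * 2614
= 109788


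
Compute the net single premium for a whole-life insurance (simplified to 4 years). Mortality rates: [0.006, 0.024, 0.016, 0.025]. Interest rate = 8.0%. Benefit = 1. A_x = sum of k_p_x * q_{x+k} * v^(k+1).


v = 0.925926
Year 0: k_p_x=1.0, q=0.006, term=0.005556
Year 1: k_p_x=0.994, q=0.024, term=0.020453
Year 2: k_p_x=0.970144, q=0.016, term=0.012322
Year 3: k_p_x=0.954622, q=0.025, term=0.017542
A_x = 0.0559


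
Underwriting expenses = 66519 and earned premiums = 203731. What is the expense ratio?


Expense ratio = expenses / premiums
= 66519 / 203731
= 0.3265


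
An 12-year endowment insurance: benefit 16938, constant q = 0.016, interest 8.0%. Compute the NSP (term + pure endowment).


Term component = 1899.2233
Pure endowment = 12_p_x * v^12 * benefit = 0.824027 * 0.397114 * 16938 = 5542.6601
NSP = 7441.8834


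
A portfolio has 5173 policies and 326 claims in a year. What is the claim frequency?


frequency = claims / policies
= 326 / 5173
= 0.063


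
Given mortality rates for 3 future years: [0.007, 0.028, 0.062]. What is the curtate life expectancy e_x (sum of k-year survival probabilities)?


e_x = sum_{k=1}^{n} k_p_x
k_p_x values:
  1_p_x = 0.993
  2_p_x = 0.965196
  3_p_x = 0.905354
e_x = 2.8635


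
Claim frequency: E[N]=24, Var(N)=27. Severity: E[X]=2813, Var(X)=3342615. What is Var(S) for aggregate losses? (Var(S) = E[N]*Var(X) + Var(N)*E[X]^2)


Var(S) = E[N]*Var(X) + Var(N)*E[X]^2
= 24*3342615 + 27*2813^2
= 80222760 + 213650163
= 2.9387e+08


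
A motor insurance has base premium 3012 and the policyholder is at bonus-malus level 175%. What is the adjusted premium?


adjusted = base * BM_level / 100
= 3012 * 175 / 100
= 3012 * 1.75
= 5271.0


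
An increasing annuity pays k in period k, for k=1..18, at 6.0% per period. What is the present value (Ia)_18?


(Ia)_n = sum_{k=1}^{n} k * v^k, v = 1/(1+i)
v = 0.943396
Sum computed term by term:
(Ia)_18 = 86.1845


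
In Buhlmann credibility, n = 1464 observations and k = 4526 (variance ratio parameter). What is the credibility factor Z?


Z = n / (n + k)
= 1464 / (1464 + 4526)
= 1464 / 5990
= 0.2444


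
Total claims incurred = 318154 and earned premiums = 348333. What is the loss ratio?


Loss ratio = claims / premiums
= 318154 / 348333
= 0.9134


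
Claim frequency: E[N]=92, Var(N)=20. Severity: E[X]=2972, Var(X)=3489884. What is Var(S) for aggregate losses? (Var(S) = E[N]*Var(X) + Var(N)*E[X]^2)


Var(S) = E[N]*Var(X) + Var(N)*E[X]^2
= 92*3489884 + 20*2972^2
= 321069328 + 176655680
= 4.9773e+08


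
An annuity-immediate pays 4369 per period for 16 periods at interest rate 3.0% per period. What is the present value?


PV = PMT * (1 - (1+i)^(-n)) / i
= 4369 * (1 - (1+0.03)^(-16)) / 0.03
= 4369 * (1 - 0.623167) / 0.03
= 4369 * 12.561102
= 54879.4548


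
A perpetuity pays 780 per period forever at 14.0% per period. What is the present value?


PV = PMT / i
= 780 / 0.14
= 5571.4286


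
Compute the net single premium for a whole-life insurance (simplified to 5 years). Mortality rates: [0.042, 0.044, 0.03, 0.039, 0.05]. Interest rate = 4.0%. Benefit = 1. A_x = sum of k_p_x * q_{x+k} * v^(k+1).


v = 0.961538
Year 0: k_p_x=1.0, q=0.042, term=0.040385
Year 1: k_p_x=0.958, q=0.044, term=0.038972
Year 2: k_p_x=0.915848, q=0.03, term=0.024426
Year 3: k_p_x=0.888373, q=0.039, term=0.029616
Year 4: k_p_x=0.853726, q=0.05, term=0.035085
A_x = 0.1685


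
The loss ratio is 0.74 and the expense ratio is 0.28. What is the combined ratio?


Combined ratio = loss ratio + expense ratio
= 0.74 + 0.28
= 1.02


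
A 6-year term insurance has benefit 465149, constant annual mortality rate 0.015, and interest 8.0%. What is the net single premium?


NSP = benefit * sum_{k=0}^{n-1} k_p_x * q * v^(k+1)
With constant q=0.015, v=0.925926
Sum = 0.06702
NSP = 465149 * 0.06702
= 31174.3505


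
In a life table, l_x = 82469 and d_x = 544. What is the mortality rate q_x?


q_x = d_x / l_x
= 544 / 82469
= 0.0066


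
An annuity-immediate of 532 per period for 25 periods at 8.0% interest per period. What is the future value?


FV = PMT * ((1+i)^n - 1) / i
= 532 * ((1.08)^25 - 1) / 0.08
= 532 * (6.848475 - 1) / 0.08
= 38892.3601


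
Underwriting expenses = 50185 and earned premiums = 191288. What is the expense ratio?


Expense ratio = expenses / premiums
= 50185 / 191288
= 0.2624


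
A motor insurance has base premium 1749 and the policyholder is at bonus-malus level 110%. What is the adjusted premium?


adjusted = base * BM_level / 100
= 1749 * 110 / 100
= 1749 * 1.1
= 1923.9


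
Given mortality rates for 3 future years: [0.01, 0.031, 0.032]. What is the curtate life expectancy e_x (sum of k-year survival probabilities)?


e_x = sum_{k=1}^{n} k_p_x
k_p_x values:
  1_p_x = 0.99
  2_p_x = 0.95931
  3_p_x = 0.928612
e_x = 2.8779


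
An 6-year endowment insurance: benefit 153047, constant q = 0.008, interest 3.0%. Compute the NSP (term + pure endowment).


Term component = 6505.9322
Pure endowment = 6_p_x * v^6 * benefit = 0.95295 * 0.837484 * 153047 = 122143.8221
NSP = 128649.7543


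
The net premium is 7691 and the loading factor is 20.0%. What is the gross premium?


Gross = net * (1 + loading)
= 7691 * (1 + 0.2)
= 7691 * 1.2
= 9229.2


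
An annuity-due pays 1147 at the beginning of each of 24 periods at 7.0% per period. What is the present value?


PV_due = PMT * (1-(1+i)^(-n))/i * (1+i)
PV_immediate = 13155.3261
PV_due = 13155.3261 * 1.07
= 14076.1989


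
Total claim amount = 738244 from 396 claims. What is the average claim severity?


severity = total / number
= 738244 / 396
= 1864.2525


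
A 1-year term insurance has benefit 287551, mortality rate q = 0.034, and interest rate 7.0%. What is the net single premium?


NSP = benefit * q * v
v = 1/(1+i) = 0.934579
NSP = 287551 * 0.034 * 0.934579
= 9137.1346


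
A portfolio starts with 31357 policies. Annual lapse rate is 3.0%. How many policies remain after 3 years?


remaining = initial * (1 - lapse)^years
= 31357 * (1 - 0.03)^3
= 31357 * 0.912673
= 28618.6873


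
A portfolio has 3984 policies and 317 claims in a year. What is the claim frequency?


frequency = claims / policies
= 317 / 3984
= 0.0796


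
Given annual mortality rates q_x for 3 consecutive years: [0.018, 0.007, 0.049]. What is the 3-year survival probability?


p_k = 1 - q_k for each year
Survival = product of (1 - q_k)
= 0.982 * 0.993 * 0.951
= 0.9273


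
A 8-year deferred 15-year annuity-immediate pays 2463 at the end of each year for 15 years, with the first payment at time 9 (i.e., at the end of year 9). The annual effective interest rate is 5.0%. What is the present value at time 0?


PV at time 8 of the 15-year annuity-immediate:
a_n = 2463 * (1-(1+0.05)^(-15))/0.05 = 25565.0977
Discount back 8 years to time 0:
PV = 25565.0977 * (1+0.05)^(-8)
= 25565.0977 * 0.676839
= 17303.4644


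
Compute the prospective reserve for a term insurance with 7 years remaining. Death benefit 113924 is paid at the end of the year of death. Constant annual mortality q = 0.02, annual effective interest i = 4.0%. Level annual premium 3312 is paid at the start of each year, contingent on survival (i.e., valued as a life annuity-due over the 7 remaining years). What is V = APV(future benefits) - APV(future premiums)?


v = 1/(1+i) = 0.961538
APV(future benefits) per unit = sum_{k=0}^{6} k_p_x * q * v^(k+1) = 0.113432
APV(future benefits) = 113924 * 0.113432 = 12922.625
Life annuity-due factor ä_{x:7} = sum_{k=0}^{6} k_p_x * v^k = 5.898463
APV(future premiums) = 3312 * 5.898463 = 19535.7095
V = 12922.625 - 19535.7095
= -6613.0845


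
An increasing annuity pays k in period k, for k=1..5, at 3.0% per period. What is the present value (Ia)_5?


(Ia)_n = sum_{k=1}^{n} k * v^k, v = 1/(1+i)
v = 0.970874
Sum computed term by term:
(Ia)_5 = 13.4685


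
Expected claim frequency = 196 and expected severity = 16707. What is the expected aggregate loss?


E[S] = E[N] * E[X]
= 196 * 16707
= 3.2746e+06


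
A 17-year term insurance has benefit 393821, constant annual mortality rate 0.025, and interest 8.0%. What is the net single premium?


NSP = benefit * sum_{k=0}^{n-1} k_p_x * q * v^(k+1)
With constant q=0.025, v=0.925926
Sum = 0.196252
NSP = 393821 * 0.196252
= 77288.1571


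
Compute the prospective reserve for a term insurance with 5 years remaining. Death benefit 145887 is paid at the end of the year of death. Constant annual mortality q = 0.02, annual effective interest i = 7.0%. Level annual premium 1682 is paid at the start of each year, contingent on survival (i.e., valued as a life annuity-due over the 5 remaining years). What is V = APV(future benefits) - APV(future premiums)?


v = 1/(1+i) = 0.934579
APV(future benefits) per unit = sum_{k=0}^{4} k_p_x * q * v^(k+1) = 0.079004
APV(future benefits) = 145887 * 0.079004 = 11525.623
Life annuity-due factor ä_{x:5} = sum_{k=0}^{4} k_p_x * v^k = 4.226702
APV(future premiums) = 1682 * 4.226702 = 7109.3122
V = 11525.623 - 7109.3122
= 4416.3107


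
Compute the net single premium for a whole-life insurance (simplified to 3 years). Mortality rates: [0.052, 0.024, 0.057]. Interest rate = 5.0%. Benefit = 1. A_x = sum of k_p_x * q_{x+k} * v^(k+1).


v = 0.952381
Year 0: k_p_x=1.0, q=0.052, term=0.049524
Year 1: k_p_x=0.948, q=0.024, term=0.020637
Year 2: k_p_x=0.925248, q=0.057, term=0.045558
A_x = 0.1157


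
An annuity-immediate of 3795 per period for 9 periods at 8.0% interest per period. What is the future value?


FV = PMT * ((1+i)^n - 1) / i
= 3795 * ((1.08)^9 - 1) / 0.08
= 3795 * (1.999005 - 1) / 0.08
= 47390.282


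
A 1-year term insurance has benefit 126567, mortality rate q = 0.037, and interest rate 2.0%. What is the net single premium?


NSP = benefit * q * v
v = 1/(1+i) = 0.980392
NSP = 126567 * 0.037 * 0.980392
= 4591.1559


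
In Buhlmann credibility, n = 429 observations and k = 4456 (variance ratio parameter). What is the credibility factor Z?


Z = n / (n + k)
= 429 / (429 + 4456)
= 429 / 4885
= 0.0878


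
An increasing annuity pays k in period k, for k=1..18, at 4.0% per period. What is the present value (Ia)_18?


(Ia)_n = sum_{k=1}^{n} k * v^k, v = 1/(1+i)
v = 0.961538
Sum computed term by term:
(Ia)_18 = 107.0091


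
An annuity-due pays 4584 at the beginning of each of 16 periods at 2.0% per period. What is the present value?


PV_due = PMT * (1-(1+i)^(-n))/i * (1+i)
PV_immediate = 62240.2195
PV_due = 62240.2195 * 1.02
= 63485.0239


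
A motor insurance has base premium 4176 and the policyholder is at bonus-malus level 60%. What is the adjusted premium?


adjusted = base * BM_level / 100
= 4176 * 60 / 100
= 4176 * 0.6
= 2505.6


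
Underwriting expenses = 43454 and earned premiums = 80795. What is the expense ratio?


Expense ratio = expenses / premiums
= 43454 / 80795
= 0.5378


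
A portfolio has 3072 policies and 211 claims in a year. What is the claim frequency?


frequency = claims / policies
= 211 / 3072
= 0.0687


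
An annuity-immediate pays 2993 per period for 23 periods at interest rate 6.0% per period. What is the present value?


PV = PMT * (1 - (1+i)^(-n)) / i
= 2993 * (1 - (1+0.06)^(-23)) / 0.06
= 2993 * (1 - 0.261797) / 0.06
= 2993 * 12.303379
= 36824.0133


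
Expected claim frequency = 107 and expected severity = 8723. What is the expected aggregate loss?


E[S] = E[N] * E[X]
= 107 * 8723
= 933361


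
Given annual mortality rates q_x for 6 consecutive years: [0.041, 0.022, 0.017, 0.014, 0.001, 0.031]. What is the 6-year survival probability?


p_k = 1 - q_k for each year
Survival = product of (1 - q_k)
= 0.959 * 0.978 * 0.983 * 0.986 * 0.999 * 0.969
= 0.88


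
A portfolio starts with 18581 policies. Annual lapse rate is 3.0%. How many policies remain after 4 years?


remaining = initial * (1 - lapse)^years
= 18581 * (1 - 0.03)^4
= 18581 * 0.885293
= 16449.6257


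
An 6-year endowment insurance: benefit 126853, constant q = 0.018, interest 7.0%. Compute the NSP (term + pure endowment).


Term component = 10442.7377
Pure endowment = 6_p_x * v^6 * benefit = 0.896745 * 0.666342 * 126853 = 75799.6156
NSP = 86242.3533


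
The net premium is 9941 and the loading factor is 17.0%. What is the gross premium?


Gross = net * (1 + loading)
= 9941 * (1 + 0.17)
= 9941 * 1.17
= 11630.97


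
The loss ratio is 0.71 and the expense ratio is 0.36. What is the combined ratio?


Combined ratio = loss ratio + expense ratio
= 0.71 + 0.36
= 1.07


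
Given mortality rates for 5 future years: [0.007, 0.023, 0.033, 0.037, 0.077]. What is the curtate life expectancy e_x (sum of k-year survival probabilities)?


e_x = sum_{k=1}^{n} k_p_x
k_p_x values:
  1_p_x = 0.993
  2_p_x = 0.970161
  3_p_x = 0.938146
  4_p_x = 0.903434
  5_p_x = 0.83387
e_x = 4.6386


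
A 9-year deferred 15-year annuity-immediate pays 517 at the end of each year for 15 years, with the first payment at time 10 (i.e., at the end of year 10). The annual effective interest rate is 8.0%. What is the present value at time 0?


PV at time 9 of the 15-year annuity-immediate:
a_n = 517 * (1-(1+0.08)^(-15))/0.08 = 4425.2505
Discount back 9 years to time 0:
PV = 4425.2505 * (1+0.08)^(-9)
= 4425.2505 * 0.500249
= 2213.727


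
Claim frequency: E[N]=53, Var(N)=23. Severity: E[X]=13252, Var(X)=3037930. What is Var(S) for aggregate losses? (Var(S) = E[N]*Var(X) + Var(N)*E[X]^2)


Var(S) = E[N]*Var(X) + Var(N)*E[X]^2
= 53*3037930 + 23*13252^2
= 161010290 + 4039156592
= 4.2002e+09


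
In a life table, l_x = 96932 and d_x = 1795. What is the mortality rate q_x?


q_x = d_x / l_x
= 1795 / 96932
= 0.0185


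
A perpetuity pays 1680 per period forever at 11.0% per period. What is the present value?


PV = PMT / i
= 1680 / 0.11
= 15272.7273


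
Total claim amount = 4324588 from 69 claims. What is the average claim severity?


severity = total / number
= 4324588 / 69
= 62675.1884


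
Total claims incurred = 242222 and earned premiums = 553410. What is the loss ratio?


Loss ratio = claims / premiums
= 242222 / 553410
= 0.4377


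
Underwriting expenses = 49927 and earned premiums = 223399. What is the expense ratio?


Expense ratio = expenses / premiums
= 49927 / 223399
= 0.2235


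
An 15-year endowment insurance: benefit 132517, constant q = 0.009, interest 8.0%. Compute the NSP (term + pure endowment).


Term component = 9711.9019
Pure endowment = 15_p_x * v^15 * benefit = 0.873182 * 0.315242 * 132517 = 36477.0812
NSP = 46188.9831


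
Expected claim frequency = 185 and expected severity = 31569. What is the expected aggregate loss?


E[S] = E[N] * E[X]
= 185 * 31569
= 5.8403e+06


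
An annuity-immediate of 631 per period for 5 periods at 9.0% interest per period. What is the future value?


FV = PMT * ((1+i)^n - 1) / i
= 631 * ((1.09)^5 - 1) / 0.09
= 631 * (1.538624 - 1) / 0.09
= 3776.3524


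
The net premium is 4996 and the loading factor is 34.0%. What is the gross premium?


Gross = net * (1 + loading)
= 4996 * (1 + 0.34)
= 4996 * 1.34
= 6694.64


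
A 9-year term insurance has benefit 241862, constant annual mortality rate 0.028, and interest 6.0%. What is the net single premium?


NSP = benefit * sum_{k=0}^{n-1} k_p_x * q * v^(k+1)
With constant q=0.028, v=0.943396
Sum = 0.172328
NSP = 241862 * 0.172328
= 41679.501


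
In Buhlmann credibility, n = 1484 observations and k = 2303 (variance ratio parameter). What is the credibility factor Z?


Z = n / (n + k)
= 1484 / (1484 + 2303)
= 1484 / 3787
= 0.3919


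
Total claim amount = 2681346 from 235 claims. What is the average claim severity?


severity = total / number
= 2681346 / 235
= 11409.983


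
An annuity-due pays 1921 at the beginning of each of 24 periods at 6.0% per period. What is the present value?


PV_due = PMT * (1-(1+i)^(-n))/i * (1+i)
PV_immediate = 24109.2368
PV_due = 24109.2368 * 1.06
= 25555.791


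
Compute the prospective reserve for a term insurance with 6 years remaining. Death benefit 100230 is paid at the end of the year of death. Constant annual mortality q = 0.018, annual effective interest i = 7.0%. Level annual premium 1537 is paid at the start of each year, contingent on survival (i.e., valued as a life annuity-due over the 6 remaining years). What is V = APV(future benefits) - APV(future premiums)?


v = 1/(1+i) = 0.934579
APV(future benefits) per unit = sum_{k=0}^{5} k_p_x * q * v^(k+1) = 0.082322
APV(future benefits) = 100230 * 0.082322 = 8251.0906
Life annuity-due factor ä_{x:6} = sum_{k=0}^{5} k_p_x * v^k = 4.89356
APV(future premiums) = 1537 * 4.89356 = 7521.4014
V = 8251.0906 - 7521.4014
= 729.6892


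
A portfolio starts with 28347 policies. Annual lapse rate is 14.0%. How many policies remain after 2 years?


remaining = initial * (1 - lapse)^years
= 28347 * (1 - 0.14)^2
= 28347 * 0.7396
= 20965.4412


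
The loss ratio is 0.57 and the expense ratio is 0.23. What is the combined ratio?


Combined ratio = loss ratio + expense ratio
= 0.57 + 0.23
= 0.8


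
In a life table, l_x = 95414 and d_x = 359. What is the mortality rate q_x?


q_x = d_x / l_x
= 359 / 95414
= 0.0038


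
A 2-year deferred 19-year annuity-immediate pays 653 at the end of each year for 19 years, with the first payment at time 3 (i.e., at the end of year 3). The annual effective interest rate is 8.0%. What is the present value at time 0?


PV at time 2 of the 19-year annuity-immediate:
a_n = 653 * (1-(1+0.08)^(-19))/0.08 = 6271.1503
Discount back 2 years to time 0:
PV = 6271.1503 * (1+0.08)^(-2)
= 6271.1503 * 0.857339
= 5376.5006


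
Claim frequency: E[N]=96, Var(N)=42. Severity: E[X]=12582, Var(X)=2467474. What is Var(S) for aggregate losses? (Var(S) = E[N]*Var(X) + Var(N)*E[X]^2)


Var(S) = E[N]*Var(X) + Var(N)*E[X]^2
= 96*2467474 + 42*12582^2
= 236877504 + 6648882408
= 6.8858e+09


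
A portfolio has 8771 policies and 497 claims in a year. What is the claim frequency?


frequency = claims / policies
= 497 / 8771
= 0.0567


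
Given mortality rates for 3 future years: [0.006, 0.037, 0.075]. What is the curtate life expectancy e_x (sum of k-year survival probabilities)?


e_x = sum_{k=1}^{n} k_p_x
k_p_x values:
  1_p_x = 0.994
  2_p_x = 0.957222
  3_p_x = 0.88543
e_x = 2.8367


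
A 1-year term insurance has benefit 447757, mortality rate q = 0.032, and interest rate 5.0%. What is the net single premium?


NSP = benefit * q * v
v = 1/(1+i) = 0.952381
NSP = 447757 * 0.032 * 0.952381
= 13645.9276


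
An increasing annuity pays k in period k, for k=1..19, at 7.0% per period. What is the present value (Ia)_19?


(Ia)_n = sum_{k=1}^{n} k * v^k, v = 1/(1+i)
v = 0.934579
Sum computed term by term:
(Ia)_19 = 82.9347


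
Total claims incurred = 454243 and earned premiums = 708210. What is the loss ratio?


Loss ratio = claims / premiums
= 454243 / 708210
= 0.6414


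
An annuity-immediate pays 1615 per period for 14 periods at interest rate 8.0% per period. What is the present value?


PV = PMT * (1 - (1+i)^(-n)) / i
= 1615 * (1 - (1+0.08)^(-14)) / 0.08
= 1615 * (1 - 0.340461) / 0.08
= 1615 * 8.244237
= 13314.4427


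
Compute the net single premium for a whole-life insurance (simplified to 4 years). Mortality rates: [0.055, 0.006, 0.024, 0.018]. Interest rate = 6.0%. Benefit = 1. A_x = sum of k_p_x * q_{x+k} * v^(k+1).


v = 0.943396
Year 0: k_p_x=1.0, q=0.055, term=0.051887
Year 1: k_p_x=0.945, q=0.006, term=0.005046
Year 2: k_p_x=0.93933, q=0.024, term=0.018928
Year 3: k_p_x=0.916786, q=0.018, term=0.013071
A_x = 0.0889


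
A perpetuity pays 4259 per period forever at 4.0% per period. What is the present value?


PV = PMT / i
= 4259 / 0.04
= 106475.0


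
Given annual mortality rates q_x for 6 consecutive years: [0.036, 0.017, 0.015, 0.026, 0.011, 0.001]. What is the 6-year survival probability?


p_k = 1 - q_k for each year
Survival = product of (1 - q_k)
= 0.964 * 0.983 * 0.985 * 0.974 * 0.989 * 0.999
= 0.8982


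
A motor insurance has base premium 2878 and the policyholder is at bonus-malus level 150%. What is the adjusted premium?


adjusted = base * BM_level / 100
= 2878 * 150 / 100
= 2878 * 1.5
= 4317.0


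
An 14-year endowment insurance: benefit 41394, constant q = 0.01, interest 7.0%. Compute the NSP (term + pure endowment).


Term component = 3430.9696
Pure endowment = 14_p_x * v^14 * benefit = 0.868746 * 0.387817 * 41394 = 13946.2431
NSP = 17377.2127


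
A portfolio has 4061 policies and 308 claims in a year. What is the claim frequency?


frequency = claims / policies
= 308 / 4061
= 0.0758


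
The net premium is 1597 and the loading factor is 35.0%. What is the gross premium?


Gross = net * (1 + loading)
= 1597 * (1 + 0.35)
= 1597 * 1.35
= 2155.95


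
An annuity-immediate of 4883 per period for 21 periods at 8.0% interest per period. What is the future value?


FV = PMT * ((1+i)^n - 1) / i
= 4883 * ((1.08)^21 - 1) / 0.08
= 4883 * (5.033834 - 1) / 0.08
= 246215.1254


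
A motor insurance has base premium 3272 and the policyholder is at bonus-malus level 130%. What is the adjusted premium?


adjusted = base * BM_level / 100
= 3272 * 130 / 100
= 3272 * 1.3
= 4253.6


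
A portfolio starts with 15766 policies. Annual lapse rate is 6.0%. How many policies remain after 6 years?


remaining = initial * (1 - lapse)^years
= 15766 * (1 - 0.06)^6
= 15766 * 0.68987
= 10876.487


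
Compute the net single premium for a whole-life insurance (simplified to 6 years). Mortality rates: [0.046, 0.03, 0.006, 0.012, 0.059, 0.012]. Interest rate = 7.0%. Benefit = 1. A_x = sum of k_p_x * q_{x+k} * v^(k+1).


v = 0.934579
Year 0: k_p_x=1.0, q=0.046, term=0.042991
Year 1: k_p_x=0.954, q=0.03, term=0.024998
Year 2: k_p_x=0.92538, q=0.006, term=0.004532
Year 3: k_p_x=0.919828, q=0.012, term=0.008421
Year 4: k_p_x=0.90879, q=0.059, term=0.038229
Year 5: k_p_x=0.855171, q=0.012, term=0.006838
A_x = 0.126


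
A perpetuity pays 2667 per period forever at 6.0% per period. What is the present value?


PV = PMT / i
= 2667 / 0.06
= 44450.0


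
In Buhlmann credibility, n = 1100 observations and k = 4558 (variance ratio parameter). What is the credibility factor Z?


Z = n / (n + k)
= 1100 / (1100 + 4558)
= 1100 / 5658
= 0.1944


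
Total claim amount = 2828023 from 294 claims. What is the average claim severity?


severity = total / number
= 2828023 / 294
= 9619.1259


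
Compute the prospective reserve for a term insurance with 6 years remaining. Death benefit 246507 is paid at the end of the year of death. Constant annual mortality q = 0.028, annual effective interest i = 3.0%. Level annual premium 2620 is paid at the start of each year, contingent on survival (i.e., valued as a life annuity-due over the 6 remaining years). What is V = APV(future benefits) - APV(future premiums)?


v = 1/(1+i) = 0.970874
APV(future benefits) per unit = sum_{k=0}^{5} k_p_x * q * v^(k+1) = 0.141798
APV(future benefits) = 246507 * 0.141798 = 34954.1887
Life annuity-due factor ä_{x:6} = sum_{k=0}^{5} k_p_x * v^k = 5.216139
APV(future premiums) = 2620 * 5.216139 = 13666.2844
V = 34954.1887 - 13666.2844
= 21287.9043


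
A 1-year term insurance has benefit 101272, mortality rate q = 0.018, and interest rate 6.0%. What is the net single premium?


NSP = benefit * q * v
v = 1/(1+i) = 0.943396
NSP = 101272 * 0.018 * 0.943396
= 1719.7132


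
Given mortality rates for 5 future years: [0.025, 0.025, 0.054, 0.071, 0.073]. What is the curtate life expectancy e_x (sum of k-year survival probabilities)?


e_x = sum_{k=1}^{n} k_p_x
k_p_x values:
  1_p_x = 0.975
  2_p_x = 0.950625
  3_p_x = 0.899291
  4_p_x = 0.835442
  5_p_x = 0.774454
e_x = 4.4348


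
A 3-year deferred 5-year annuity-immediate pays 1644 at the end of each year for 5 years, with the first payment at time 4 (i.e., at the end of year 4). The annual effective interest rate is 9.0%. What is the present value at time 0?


PV at time 3 of the 5-year annuity-immediate:
a_n = 1644 * (1-(1+0.09)^(-5))/0.09 = 6394.5867
Discount back 3 years to time 0:
PV = 6394.5867 * (1+0.09)^(-3)
= 6394.5867 * 0.772183
= 4937.7942


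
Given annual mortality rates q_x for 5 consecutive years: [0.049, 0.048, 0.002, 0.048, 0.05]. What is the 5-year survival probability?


p_k = 1 - q_k for each year
Survival = product of (1 - q_k)
= 0.951 * 0.952 * 0.998 * 0.952 * 0.95
= 0.8172


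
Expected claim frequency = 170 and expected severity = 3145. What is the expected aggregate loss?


E[S] = E[N] * E[X]
= 170 * 3145
= 534650


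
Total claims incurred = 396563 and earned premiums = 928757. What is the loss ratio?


Loss ratio = claims / premiums
= 396563 / 928757
= 0.427


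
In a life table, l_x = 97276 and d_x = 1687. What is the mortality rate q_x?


q_x = d_x / l_x
= 1687 / 97276
= 0.0173


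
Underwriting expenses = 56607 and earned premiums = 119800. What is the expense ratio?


Expense ratio = expenses / premiums
= 56607 / 119800
= 0.4725


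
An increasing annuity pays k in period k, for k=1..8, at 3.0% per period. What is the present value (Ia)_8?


(Ia)_n = sum_{k=1}^{n} k * v^k, v = 1/(1+i)
v = 0.970874
Sum computed term by term:
(Ia)_8 = 30.5003


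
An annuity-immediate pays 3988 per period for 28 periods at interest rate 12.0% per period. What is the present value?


PV = PMT * (1 - (1+i)^(-n)) / i
= 3988 * (1 - (1+0.12)^(-28)) / 0.12
= 3988 * (1 - 0.041869) / 0.12
= 3988 * 7.984423
= 31841.878


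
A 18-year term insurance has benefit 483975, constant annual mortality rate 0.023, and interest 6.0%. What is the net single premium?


NSP = benefit * sum_{k=0}^{n-1} k_p_x * q * v^(k+1)
With constant q=0.023, v=0.943396
Sum = 0.213246
NSP = 483975 * 0.213246
= 103205.6723


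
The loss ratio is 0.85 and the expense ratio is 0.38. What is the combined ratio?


Combined ratio = loss ratio + expense ratio
= 0.85 + 0.38
= 1.23


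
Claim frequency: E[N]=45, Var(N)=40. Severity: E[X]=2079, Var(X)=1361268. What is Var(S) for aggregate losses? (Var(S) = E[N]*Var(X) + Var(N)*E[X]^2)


Var(S) = E[N]*Var(X) + Var(N)*E[X]^2
= 45*1361268 + 40*2079^2
= 61257060 + 172889640
= 2.3415e+08


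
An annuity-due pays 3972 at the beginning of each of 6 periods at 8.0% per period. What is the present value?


PV_due = PMT * (1-(1+i)^(-n))/i * (1+i)
PV_immediate = 18362.078
PV_due = 18362.078 * 1.08
= 19831.0443


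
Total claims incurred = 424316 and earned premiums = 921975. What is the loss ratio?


Loss ratio = claims / premiums
= 424316 / 921975
= 0.4602


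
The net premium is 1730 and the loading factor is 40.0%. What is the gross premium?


Gross = net * (1 + loading)
= 1730 * (1 + 0.4)
= 1730 * 1.4
= 2422.0


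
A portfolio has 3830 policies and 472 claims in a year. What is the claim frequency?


frequency = claims / policies
= 472 / 3830
= 0.1232


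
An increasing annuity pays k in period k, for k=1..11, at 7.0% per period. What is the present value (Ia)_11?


(Ia)_n = sum_{k=1}^{n} k * v^k, v = 1/(1+i)
v = 0.934579
Sum computed term by term:
(Ia)_11 = 39.9652


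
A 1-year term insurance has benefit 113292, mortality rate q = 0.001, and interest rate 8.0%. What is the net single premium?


NSP = benefit * q * v
v = 1/(1+i) = 0.925926
NSP = 113292 * 0.001 * 0.925926
= 104.9


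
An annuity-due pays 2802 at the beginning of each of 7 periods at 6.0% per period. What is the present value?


PV_due = PMT * (1-(1+i)^(-n))/i * (1+i)
PV_immediate = 15641.8328
PV_due = 15641.8328 * 1.06
= 16580.3428


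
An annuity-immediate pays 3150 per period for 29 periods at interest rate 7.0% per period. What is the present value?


PV = PMT * (1 - (1+i)^(-n)) / i
= 3150 * (1 - (1+0.07)^(-29)) / 0.07
= 3150 * (1 - 0.140563) / 0.07
= 3150 * 12.277674
= 38674.6733


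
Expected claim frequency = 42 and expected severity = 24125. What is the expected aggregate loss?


E[S] = E[N] * E[X]
= 42 * 24125
= 1.0132e+06


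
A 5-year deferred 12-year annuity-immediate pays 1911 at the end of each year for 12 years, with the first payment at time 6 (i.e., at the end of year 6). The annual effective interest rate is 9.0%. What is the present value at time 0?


PV at time 5 of the 12-year annuity-immediate:
a_n = 1911 * (1-(1+0.09)^(-12))/0.09 = 13684.146
Discount back 5 years to time 0:
PV = 13684.146 * (1+0.09)^(-5)
= 13684.146 * 0.649931
= 8893.756


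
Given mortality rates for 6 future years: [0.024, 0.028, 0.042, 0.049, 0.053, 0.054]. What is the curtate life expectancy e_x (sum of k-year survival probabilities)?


e_x = sum_{k=1}^{n} k_p_x
k_p_x values:
  1_p_x = 0.976
  2_p_x = 0.948672
  3_p_x = 0.908828
  4_p_x = 0.864295
  5_p_x = 0.818488
  6_p_x = 0.774289
e_x = 5.2906


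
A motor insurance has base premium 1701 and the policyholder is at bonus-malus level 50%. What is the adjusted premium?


adjusted = base * BM_level / 100
= 1701 * 50 / 100
= 1701 * 0.5
= 850.5


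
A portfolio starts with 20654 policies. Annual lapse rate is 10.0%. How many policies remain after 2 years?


remaining = initial * (1 - lapse)^years
= 20654 * (1 - 0.1)^2
= 20654 * 0.81
= 16729.74


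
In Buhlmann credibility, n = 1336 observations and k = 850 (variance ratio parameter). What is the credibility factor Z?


Z = n / (n + k)
= 1336 / (1336 + 850)
= 1336 / 2186
= 0.6112


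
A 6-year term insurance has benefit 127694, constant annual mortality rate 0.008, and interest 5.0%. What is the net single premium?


NSP = benefit * sum_{k=0}^{n-1} k_p_x * q * v^(k+1)
With constant q=0.008, v=0.952381
Sum = 0.039847
NSP = 127694 * 0.039847
= 5088.2831


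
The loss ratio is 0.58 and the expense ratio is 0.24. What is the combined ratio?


Combined ratio = loss ratio + expense ratio
= 0.58 + 0.24
= 0.82


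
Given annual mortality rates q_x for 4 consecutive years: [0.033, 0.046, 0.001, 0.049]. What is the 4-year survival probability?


p_k = 1 - q_k for each year
Survival = product of (1 - q_k)
= 0.967 * 0.954 * 0.999 * 0.951
= 0.8764


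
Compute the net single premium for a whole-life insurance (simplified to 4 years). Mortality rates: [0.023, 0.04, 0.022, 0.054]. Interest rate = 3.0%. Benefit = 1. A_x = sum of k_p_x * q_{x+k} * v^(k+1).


v = 0.970874
Year 0: k_p_x=1.0, q=0.023, term=0.02233
Year 1: k_p_x=0.977, q=0.04, term=0.036837
Year 2: k_p_x=0.93792, q=0.022, term=0.018883
Year 3: k_p_x=0.917286, q=0.054, term=0.04401
A_x = 0.1221


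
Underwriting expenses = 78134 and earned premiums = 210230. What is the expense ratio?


Expense ratio = expenses / premiums
= 78134 / 210230
= 0.3717


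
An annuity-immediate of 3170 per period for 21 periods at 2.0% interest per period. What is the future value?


FV = PMT * ((1+i)^n - 1) / i
= 3170 * ((1.02)^21 - 1) / 0.02
= 3170 * (1.515666 - 1) / 0.02
= 81733.1155


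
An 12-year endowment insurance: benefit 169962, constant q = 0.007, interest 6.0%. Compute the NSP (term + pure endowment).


Term component = 9645.8267
Pure endowment = 12_p_x * v^12 * benefit = 0.91916 * 0.496969 * 169962 = 77637.659
NSP = 87283.4857


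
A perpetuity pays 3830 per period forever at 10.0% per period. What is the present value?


PV = PMT / i
= 3830 / 0.1
= 38300.0


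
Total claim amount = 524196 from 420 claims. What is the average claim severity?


severity = total / number
= 524196 / 420
= 1248.0857


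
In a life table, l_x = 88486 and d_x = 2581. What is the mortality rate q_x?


q_x = d_x / l_x
= 2581 / 88486
= 0.0292


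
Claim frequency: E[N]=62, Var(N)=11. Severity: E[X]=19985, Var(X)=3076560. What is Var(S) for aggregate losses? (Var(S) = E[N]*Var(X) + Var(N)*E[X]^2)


Var(S) = E[N]*Var(X) + Var(N)*E[X]^2
= 62*3076560 + 11*19985^2
= 190746720 + 4393402475
= 4.5841e+09


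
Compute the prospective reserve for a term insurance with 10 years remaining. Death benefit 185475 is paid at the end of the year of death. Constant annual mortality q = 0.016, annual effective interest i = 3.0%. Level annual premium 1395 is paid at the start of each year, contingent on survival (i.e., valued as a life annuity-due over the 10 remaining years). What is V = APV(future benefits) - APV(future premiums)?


v = 1/(1+i) = 0.970874
APV(future benefits) per unit = sum_{k=0}^{9} k_p_x * q * v^(k+1) = 0.127563
APV(future benefits) = 185475 * 0.127563 = 23659.8258
Life annuity-due factor ä_{x:10} = sum_{k=0}^{9} k_p_x * v^k = 8.211895
APV(future premiums) = 1395 * 8.211895 = 11455.594
V = 23659.8258 - 11455.594
= 12204.2318


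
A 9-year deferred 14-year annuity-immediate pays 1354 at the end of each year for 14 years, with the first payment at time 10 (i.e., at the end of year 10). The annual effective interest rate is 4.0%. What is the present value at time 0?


PV at time 9 of the 14-year annuity-immediate:
a_n = 1354 * (1-(1+0.04)^(-14))/0.04 = 14302.4684
Discount back 9 years to time 0:
PV = 14302.4684 * (1+0.04)^(-9)
= 14302.4684 * 0.702587
= 10048.7246
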